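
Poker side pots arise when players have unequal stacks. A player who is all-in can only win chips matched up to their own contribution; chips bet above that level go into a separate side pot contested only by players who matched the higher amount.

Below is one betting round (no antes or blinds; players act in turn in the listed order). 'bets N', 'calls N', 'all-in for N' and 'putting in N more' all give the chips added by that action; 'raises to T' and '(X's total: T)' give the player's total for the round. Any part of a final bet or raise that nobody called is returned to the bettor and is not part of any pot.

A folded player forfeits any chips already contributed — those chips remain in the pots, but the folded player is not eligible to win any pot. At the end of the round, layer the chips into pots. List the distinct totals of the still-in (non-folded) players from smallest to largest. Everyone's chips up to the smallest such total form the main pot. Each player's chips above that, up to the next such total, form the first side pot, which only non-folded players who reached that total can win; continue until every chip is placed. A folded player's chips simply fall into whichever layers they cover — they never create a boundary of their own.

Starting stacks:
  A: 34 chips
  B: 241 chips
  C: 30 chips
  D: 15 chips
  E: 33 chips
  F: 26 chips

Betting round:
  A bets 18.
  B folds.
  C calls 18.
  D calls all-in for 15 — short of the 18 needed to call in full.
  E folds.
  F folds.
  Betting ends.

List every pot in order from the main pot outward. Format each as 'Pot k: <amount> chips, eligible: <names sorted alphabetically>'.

Contributions: A=18, C=18, D=15
Folded: B, E, F
Pot levels (distinct totals of non-folded players): 15, 18
Layer 1-15: 15 each from A, C, D = 15*3 = 45 chips; eligible A, C, D
Layer 16-18: 3 each from A, C = 3*2 = 6 chips; eligible A, C

Pot 1: 45 chips, eligible: A, C, D
Pot 2: 6 chips, eligible: A, C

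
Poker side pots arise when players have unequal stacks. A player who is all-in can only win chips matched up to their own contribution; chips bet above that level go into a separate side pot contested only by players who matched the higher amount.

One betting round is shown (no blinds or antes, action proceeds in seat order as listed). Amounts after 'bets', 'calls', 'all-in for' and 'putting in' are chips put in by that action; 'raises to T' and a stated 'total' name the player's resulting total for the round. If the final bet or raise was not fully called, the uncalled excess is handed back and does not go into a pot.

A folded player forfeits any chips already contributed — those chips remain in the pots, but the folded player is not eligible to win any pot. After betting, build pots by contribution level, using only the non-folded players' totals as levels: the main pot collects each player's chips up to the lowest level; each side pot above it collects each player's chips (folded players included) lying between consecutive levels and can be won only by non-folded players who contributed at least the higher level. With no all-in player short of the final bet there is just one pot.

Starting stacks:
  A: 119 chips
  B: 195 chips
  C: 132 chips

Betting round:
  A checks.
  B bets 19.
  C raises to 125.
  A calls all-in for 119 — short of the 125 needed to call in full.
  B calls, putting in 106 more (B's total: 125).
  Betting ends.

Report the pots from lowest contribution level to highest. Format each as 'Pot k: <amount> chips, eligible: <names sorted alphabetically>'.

Contributions: A=119, B=125, C=125
Pot levels (distinct totals of non-folded players): 119, 125
Layer 1-119: 119 each from A, B, C = 119*3 = 357 chips; eligible A, B, C
Layer 120-125: 6 each from B, C = 6*2 = 12 chips; eligible B, C

Pot 1: 357 chips, eligible: A, B, C
Pot 2: 12 chips, eligible: B, C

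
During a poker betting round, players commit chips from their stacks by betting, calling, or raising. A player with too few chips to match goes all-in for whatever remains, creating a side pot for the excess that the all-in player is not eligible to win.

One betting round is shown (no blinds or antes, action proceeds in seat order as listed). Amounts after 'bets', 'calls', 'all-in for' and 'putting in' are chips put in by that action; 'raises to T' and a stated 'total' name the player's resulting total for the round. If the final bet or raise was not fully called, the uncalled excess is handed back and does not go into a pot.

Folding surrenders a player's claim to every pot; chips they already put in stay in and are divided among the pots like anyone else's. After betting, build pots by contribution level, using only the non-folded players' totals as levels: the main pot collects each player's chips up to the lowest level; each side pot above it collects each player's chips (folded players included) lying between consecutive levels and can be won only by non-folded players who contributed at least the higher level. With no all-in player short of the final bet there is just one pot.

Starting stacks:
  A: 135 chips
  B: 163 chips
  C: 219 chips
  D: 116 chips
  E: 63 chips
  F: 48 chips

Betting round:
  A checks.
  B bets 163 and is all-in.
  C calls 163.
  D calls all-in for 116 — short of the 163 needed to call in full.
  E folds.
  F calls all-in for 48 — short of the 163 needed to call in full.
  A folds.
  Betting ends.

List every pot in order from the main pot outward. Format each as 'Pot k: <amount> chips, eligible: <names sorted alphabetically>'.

Contributions: B=163, C=163, D=116, F=48
Folded: A, E
Pot levels (distinct totals of non-folded players): 48, 116, 163
Layer 1-48: 48 each from B, C, D, F = 48*4 = 192 chips; eligible B, C, D, F
Layer 49-116: 68 each from B, C, D = 68*3 = 204 chips; eligible B, C, D
Layer 117-163: 47 each from B, C = 47*2 = 94 chips; eligible B, C

Pot 1: 192 chips, eligible: B, C, D, F
Pot 2: 204 chips, eligible: B, C, D
Pot 3: 94 chips, eligible: B, C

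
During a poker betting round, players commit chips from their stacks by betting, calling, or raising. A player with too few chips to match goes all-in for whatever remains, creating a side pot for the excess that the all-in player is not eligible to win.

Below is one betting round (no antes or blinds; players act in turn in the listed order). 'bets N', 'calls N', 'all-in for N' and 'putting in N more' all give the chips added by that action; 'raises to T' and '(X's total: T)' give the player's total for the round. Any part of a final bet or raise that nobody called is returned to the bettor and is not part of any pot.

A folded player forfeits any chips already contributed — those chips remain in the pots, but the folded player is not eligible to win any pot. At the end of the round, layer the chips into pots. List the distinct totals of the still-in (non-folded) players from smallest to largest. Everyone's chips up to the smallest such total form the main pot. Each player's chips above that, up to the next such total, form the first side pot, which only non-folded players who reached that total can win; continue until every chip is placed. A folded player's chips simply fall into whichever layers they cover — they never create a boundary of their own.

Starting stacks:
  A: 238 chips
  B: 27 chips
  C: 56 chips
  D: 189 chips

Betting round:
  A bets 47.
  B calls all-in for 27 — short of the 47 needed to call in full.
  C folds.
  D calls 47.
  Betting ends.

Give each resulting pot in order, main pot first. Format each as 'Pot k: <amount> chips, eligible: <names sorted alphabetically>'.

Contributions: A=47, B=27, D=47
Folded: C
Pot levels (distinct totals of non-folded players): 27, 47
Layer 1-27: 27 each from A, B, D = 27*3 = 81 chips; eligible A, B, D
Layer 28-47: 20 each from A, D = 20*2 = 40 chips; eligible A, D

Pot 1: 81 chips, eligible: A, B, D
Pot 2: 40 chips, eligible: A, D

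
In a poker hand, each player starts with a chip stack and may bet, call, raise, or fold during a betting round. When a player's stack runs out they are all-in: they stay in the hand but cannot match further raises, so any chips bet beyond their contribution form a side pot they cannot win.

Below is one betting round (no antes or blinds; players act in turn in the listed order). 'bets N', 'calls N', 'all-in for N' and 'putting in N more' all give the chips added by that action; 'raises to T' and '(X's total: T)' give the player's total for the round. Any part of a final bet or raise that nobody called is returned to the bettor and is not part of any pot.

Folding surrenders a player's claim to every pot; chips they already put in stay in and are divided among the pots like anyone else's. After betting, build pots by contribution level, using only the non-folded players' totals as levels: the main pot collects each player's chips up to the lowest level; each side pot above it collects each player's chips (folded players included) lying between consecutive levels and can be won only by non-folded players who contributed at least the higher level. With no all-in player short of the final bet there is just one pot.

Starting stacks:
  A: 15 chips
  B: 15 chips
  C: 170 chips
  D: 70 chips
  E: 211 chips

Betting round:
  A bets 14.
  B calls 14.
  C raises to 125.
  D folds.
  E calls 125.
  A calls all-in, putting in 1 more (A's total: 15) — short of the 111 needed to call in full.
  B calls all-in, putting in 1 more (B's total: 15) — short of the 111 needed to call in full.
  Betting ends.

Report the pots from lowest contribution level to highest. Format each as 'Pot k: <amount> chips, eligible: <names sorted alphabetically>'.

Contributions: A=15, B=15, C=125, E=125
Folded: D
Pot levels (distinct totals of non-folded players): 15, 125
Layer 1-15: 15 each from A, B, C, E = 15*4 = 60 chips; eligible A, B, C, E
Layer 16-125: 110 each from C, E = 110*2 = 220 chips; eligible C, E

Pot 1: 60 chips, eligible: A, B, C, E
Pot 2: 220 chips, eligible: C, E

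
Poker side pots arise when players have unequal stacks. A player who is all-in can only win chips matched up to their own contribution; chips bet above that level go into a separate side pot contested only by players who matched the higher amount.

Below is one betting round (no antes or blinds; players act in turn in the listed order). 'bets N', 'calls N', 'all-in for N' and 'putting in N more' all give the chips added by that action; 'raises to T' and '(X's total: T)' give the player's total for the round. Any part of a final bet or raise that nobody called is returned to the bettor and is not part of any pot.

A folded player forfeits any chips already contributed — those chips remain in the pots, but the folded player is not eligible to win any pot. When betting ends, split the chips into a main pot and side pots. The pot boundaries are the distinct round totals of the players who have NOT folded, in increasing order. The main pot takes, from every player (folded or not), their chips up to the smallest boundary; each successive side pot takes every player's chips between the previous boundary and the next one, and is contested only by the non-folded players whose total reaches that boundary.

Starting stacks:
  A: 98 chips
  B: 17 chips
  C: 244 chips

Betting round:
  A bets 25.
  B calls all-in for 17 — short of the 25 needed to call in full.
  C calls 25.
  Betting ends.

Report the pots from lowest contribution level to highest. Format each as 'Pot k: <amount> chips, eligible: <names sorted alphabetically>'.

Pot 1: 51 chips, eligible: A, B, C
Pot 2: 16 chips, eligible: A, C

Derivation:
Contributions: A=25, B=17, C=25
Pot levels (distinct totals of non-folded players): 17, 25
Layer 1-17: 17 each from A, B, C = 17*3 = 51 chips; eligible A, B, C
Layer 18-25: 8 each from A, C = 8*2 = 16 chips; eligible A, C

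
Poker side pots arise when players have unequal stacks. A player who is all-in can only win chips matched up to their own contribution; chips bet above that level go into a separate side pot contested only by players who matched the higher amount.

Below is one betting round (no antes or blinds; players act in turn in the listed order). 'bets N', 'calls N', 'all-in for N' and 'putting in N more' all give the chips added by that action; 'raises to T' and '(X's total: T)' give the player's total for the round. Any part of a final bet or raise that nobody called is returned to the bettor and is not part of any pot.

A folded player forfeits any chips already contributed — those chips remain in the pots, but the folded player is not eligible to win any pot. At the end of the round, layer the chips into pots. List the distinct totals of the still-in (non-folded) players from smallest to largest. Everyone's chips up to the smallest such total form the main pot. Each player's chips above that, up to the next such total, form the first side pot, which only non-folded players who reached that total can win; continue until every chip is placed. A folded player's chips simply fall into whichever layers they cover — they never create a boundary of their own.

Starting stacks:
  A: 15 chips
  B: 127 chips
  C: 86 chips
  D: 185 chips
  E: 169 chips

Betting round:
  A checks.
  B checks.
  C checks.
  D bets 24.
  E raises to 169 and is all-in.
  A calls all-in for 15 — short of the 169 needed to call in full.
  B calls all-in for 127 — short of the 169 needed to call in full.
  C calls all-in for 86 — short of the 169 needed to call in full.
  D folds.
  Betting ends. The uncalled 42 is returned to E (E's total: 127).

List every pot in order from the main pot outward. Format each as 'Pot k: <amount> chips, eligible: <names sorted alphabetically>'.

Pot 1: 75 chips, eligible: A, B, C, E
Pot 2: 222 chips, eligible: B, C, E
Pot 3: 82 chips, eligible: B, E

Derivation:
Contributions (after 42 returned to E): A=15, B=127, C=86, D=24, E=127
Folded: D
Pot levels (distinct totals of non-folded players): 15, 86, 127
Layer 1-15: 15 each from A, B, C, D, E = 15*5 = 75 chips; eligible A, B, C, E
Layer 16-86: B 71 + C 71 + D 9 + E 71 = 222 chips; eligible B, C, E
Layer 87-127: 41 each from B, E = 41*2 = 82 chips; eligible B, E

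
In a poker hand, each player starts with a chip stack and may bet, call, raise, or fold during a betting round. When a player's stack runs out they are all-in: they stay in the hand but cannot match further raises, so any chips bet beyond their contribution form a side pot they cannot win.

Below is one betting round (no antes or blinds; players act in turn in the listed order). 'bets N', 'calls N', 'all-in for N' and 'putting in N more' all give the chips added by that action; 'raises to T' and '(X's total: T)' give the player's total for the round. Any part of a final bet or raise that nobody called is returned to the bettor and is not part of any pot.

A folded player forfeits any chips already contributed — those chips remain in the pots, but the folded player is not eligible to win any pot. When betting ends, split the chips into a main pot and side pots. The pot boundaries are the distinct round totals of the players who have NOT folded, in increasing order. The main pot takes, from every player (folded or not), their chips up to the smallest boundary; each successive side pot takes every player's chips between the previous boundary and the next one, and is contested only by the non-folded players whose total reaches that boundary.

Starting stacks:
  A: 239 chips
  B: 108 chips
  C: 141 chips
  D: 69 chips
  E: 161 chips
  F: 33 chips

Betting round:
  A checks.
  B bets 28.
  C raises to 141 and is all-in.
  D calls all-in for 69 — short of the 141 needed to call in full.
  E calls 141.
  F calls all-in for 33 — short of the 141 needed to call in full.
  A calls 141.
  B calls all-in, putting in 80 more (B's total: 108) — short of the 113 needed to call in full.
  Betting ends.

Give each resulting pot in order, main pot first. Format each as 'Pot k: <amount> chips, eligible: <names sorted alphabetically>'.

Contributions: A=141, B=108, C=141, D=69, E=141, F=33
Pot levels (distinct totals of non-folded players): 33, 69, 108, 141
Layer 1-33: 33 each from A, B, C, D, E, F = 33*6 = 198 chips; eligible A, B, C, D, E, F
Layer 34-69: 36 each from A, B, C, D, E = 36*5 = 180 chips; eligible A, B, C, D, E
Layer 70-108: 39 each from A, B, C, E = 39*4 = 156 chips; eligible A, B, C, E
Layer 109-141: 33 each from A, C, E = 33*3 = 99 chips; eligible A, C, E

Pot 1: 198 chips, eligible: A, B, C, D, E, F
Pot 2: 180 chips, eligible: A, B, C, D, E
Pot 3: 156 chips, eligible: A, B, C, E
Pot 4: 99 chips, eligible: A, C, E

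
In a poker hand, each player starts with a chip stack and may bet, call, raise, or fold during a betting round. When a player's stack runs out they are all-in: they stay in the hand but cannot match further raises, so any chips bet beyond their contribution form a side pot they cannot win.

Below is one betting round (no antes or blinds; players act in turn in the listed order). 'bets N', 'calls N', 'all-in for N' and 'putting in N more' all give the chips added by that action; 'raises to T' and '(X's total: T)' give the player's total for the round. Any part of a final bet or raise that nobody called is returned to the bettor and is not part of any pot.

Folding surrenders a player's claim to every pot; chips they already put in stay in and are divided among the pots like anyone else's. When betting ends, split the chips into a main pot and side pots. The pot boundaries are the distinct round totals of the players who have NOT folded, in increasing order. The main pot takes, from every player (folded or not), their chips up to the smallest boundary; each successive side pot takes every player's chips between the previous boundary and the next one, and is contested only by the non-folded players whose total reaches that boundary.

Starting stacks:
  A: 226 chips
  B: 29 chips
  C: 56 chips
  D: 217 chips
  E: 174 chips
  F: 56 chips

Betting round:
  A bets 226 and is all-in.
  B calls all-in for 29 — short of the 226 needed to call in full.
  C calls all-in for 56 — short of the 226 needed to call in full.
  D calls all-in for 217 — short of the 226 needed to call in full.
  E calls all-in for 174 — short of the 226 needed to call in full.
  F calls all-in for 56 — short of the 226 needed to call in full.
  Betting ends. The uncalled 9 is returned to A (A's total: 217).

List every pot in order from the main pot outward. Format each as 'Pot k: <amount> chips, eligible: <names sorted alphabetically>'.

Contributions (after 9 returned to A): A=217, B=29, C=56, D=217, E=174, F=56
Pot levels (distinct totals of non-folded players): 29, 56, 174, 217
Layer 1-29: 29 each from A, B, C, D, E, F = 29*6 = 174 chips; eligible A, B, C, D, E, F
Layer 30-56: 27 each from A, C, D, E, F = 27*5 = 135 chips; eligible A, C, D, E, F
Layer 57-174: 118 each from A, D, E = 118*3 = 354 chips; eligible A, D, E
Layer 175-217: 43 each from A, D = 43*2 = 86 chips; eligible A, D

Pot 1: 174 chips, eligible: A, B, C, D, E, F
Pot 2: 135 chips, eligible: A, C, D, E, F
Pot 3: 354 chips, eligible: A, D, E
Pot 4: 86 chips, eligible: A, D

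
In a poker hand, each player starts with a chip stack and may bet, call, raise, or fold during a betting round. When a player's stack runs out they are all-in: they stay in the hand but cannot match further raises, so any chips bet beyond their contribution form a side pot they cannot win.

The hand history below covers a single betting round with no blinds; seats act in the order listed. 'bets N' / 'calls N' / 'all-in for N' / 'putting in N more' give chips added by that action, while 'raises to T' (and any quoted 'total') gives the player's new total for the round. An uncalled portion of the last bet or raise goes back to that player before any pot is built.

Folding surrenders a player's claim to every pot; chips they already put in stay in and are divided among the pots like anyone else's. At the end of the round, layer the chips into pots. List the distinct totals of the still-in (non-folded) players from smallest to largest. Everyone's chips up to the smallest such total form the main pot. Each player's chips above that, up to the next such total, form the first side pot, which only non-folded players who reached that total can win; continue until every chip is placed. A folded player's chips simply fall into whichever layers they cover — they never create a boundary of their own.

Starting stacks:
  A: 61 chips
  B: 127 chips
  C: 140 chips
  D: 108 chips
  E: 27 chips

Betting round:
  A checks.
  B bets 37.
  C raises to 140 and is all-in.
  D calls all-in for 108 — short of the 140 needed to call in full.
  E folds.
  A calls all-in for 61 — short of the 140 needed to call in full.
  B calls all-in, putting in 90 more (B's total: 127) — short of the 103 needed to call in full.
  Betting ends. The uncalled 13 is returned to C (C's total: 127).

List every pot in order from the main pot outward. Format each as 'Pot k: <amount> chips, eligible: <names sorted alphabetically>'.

Pot 1: 244 chips, eligible: A, B, C, D
Pot 2: 141 chips, eligible: B, C, D
Pot 3: 38 chips, eligible: B, C

Derivation:
Contributions (after 13 returned to C): A=61, B=127, C=127, D=108
Folded: E
Pot levels (distinct totals of non-folded players): 61, 108, 127
Layer 1-61: 61 each from A, B, C, D = 61*4 = 244 chips; eligible A, B, C, D
Layer 62-108: 47 each from B, C, D = 47*3 = 141 chips; eligible B, C, D
Layer 109-127: 19 each from B, C = 19*2 = 38 chips; eligible B, C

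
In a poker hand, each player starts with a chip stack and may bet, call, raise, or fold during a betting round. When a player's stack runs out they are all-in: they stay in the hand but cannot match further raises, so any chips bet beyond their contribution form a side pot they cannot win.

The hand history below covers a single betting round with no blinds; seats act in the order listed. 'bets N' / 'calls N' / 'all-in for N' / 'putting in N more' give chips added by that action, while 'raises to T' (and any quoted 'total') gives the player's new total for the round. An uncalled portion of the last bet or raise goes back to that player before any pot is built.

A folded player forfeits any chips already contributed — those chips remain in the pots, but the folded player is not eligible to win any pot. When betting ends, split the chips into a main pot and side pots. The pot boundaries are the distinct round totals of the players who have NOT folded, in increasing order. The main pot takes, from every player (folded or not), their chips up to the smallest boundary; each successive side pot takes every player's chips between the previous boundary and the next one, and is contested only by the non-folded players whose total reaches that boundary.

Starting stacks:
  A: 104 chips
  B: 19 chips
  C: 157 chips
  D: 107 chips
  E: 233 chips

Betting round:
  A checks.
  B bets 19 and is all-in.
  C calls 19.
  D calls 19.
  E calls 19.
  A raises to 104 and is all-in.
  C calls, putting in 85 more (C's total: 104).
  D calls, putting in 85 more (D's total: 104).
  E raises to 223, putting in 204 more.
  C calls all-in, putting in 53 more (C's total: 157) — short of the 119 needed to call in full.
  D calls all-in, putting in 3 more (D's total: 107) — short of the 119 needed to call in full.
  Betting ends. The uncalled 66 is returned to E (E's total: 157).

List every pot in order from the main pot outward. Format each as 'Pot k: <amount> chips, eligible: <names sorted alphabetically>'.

Contributions (after 66 returned to E): A=104, B=19, C=157, D=107, E=157
Pot levels (distinct totals of non-folded players): 19, 104, 107, 157
Layer 1-19: 19 each from A, B, C, D, E = 19*5 = 95 chips; eligible A, B, C, D, E
Layer 20-104: 85 each from A, C, D, E = 85*4 = 340 chips; eligible A, C, D, E
Layer 105-107: 3 each from C, D, E = 3*3 = 9 chips; eligible C, D, E
Layer 108-157: 50 each from C, E = 50*2 = 100 chips; eligible C, E

Pot 1: 95 chips, eligible: A, B, C, D, E
Pot 2: 340 chips, eligible: A, C, D, E
Pot 3: 9 chips, eligible: C, D, E
Pot 4: 100 chips, eligible: C, E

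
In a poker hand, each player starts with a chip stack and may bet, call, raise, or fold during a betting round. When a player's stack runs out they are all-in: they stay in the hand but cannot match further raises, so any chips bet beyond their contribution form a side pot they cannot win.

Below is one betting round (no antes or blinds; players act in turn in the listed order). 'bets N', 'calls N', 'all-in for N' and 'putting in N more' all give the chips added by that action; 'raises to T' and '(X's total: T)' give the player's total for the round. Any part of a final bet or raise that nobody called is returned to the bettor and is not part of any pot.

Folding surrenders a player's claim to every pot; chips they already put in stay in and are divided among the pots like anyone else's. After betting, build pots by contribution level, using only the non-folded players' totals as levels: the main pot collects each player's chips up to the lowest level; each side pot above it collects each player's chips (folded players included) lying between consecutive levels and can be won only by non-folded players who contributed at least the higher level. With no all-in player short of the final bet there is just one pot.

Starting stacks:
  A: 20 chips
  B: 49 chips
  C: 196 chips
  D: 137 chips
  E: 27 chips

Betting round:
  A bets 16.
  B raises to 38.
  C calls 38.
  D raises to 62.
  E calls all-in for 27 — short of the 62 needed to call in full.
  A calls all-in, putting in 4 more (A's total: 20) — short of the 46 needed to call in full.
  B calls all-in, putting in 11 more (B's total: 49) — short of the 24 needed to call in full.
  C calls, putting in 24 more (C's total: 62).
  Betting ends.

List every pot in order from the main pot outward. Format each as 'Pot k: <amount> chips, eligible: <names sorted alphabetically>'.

Pot 1: 100 chips, eligible: A, B, C, D, E
Pot 2: 28 chips, eligible: B, C, D, E
Pot 3: 66 chips, eligible: B, C, D
Pot 4: 26 chips, eligible: C, D

Derivation:
Contributions: A=20, B=49, C=62, D=62, E=27
Pot levels (distinct totals of non-folded players): 20, 27, 49, 62
Layer 1-20: 20 each from A, B, C, D, E = 20*5 = 100 chips; eligible A, B, C, D, E
Layer 21-27: 7 each from B, C, D, E = 7*4 = 28 chips; eligible B, C, D, E
Layer 28-49: 22 each from B, C, D = 22*3 = 66 chips; eligible B, C, D
Layer 50-62: 13 each from C, D = 13*2 = 26 chips; eligible C, D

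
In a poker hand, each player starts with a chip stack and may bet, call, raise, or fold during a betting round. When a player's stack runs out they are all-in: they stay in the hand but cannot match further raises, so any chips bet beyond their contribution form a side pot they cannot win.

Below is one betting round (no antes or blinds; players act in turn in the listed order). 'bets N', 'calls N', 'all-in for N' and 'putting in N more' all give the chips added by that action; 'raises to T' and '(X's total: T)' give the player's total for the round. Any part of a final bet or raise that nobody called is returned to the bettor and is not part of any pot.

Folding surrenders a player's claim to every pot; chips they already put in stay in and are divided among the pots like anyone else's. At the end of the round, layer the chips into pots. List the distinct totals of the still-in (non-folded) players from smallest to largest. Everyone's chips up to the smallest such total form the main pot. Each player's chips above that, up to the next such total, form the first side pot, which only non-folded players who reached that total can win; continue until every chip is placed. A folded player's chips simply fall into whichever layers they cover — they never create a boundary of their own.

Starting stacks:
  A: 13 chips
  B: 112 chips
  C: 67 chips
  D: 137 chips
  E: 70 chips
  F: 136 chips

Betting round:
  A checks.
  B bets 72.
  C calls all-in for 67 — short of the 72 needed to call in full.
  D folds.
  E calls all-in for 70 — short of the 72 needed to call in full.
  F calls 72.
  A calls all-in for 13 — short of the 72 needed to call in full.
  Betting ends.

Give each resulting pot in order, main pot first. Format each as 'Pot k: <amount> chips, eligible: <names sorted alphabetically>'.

Contributions: A=13, B=72, C=67, E=70, F=72
Folded: D
Pot levels (distinct totals of non-folded players): 13, 67, 70, 72
Layer 1-13: 13 each from A, B, C, E, F = 13*5 = 65 chips; eligible A, B, C, E, F
Layer 14-67: 54 each from B, C, E, F = 54*4 = 216 chips; eligible B, C, E, F
Layer 68-70: 3 each from B, E, F = 3*3 = 9 chips; eligible B, E, F
Layer 71-72: 2 each from B, F = 2*2 = 4 chips; eligible B, F

Pot 1: 65 chips, eligible: A, B, C, E, F
Pot 2: 216 chips, eligible: B, C, E, F
Pot 3: 9 chips, eligible: B, E, F
Pot 4: 4 chips, eligible: B, F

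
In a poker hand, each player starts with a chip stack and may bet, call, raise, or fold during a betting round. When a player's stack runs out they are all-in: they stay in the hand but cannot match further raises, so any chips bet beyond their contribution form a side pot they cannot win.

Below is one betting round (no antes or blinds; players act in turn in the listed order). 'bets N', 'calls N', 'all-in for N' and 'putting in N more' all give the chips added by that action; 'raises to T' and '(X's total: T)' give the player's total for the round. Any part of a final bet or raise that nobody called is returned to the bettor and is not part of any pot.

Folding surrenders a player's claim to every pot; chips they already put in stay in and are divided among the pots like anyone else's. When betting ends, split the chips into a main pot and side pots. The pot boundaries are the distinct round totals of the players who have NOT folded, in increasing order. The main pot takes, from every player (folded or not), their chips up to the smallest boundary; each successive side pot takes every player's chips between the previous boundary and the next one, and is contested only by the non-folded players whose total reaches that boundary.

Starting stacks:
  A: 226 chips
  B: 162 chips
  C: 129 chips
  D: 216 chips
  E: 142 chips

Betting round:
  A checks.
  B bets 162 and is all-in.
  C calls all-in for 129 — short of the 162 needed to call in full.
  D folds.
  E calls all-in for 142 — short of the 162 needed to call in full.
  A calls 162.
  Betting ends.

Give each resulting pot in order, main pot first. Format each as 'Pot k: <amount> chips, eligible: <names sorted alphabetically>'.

Pot 1: 516 chips, eligible: A, B, C, E
Pot 2: 39 chips, eligible: A, B, E
Pot 3: 40 chips, eligible: A, B

Derivation:
Contributions: A=162, B=162, C=129, E=142
Folded: D
Pot levels (distinct totals of non-folded players): 129, 142, 162
Layer 1-129: 129 each from A, B, C, E = 129*4 = 516 chips; eligible A, B, C, E
Layer 130-142: 13 each from A, B, E = 13*3 = 39 chips; eligible A, B, E
Layer 143-162: 20 each from A, B = 20*2 = 40 chips; eligible A, B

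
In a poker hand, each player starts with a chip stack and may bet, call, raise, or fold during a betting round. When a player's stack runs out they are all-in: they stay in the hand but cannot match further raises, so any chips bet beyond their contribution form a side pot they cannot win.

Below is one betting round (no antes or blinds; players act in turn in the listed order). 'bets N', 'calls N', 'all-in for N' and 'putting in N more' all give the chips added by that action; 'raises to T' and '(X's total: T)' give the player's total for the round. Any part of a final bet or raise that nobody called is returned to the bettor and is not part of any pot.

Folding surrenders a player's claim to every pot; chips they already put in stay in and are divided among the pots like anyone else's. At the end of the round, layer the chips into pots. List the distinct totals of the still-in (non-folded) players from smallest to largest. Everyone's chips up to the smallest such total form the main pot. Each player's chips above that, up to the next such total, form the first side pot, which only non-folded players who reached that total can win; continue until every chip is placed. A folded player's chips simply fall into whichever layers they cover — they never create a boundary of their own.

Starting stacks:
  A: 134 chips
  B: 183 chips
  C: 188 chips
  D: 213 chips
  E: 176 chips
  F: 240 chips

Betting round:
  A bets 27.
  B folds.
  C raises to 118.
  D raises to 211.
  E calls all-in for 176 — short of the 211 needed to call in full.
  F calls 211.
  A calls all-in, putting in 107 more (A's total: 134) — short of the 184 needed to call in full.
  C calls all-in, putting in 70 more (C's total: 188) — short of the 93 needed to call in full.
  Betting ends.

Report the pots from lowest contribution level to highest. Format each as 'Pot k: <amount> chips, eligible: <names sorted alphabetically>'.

Pot 1: 670 chips, eligible: A, C, D, E, F
Pot 2: 168 chips, eligible: C, D, E, F
Pot 3: 36 chips, eligible: C, D, F
Pot 4: 46 chips, eligible: D, F

Derivation:
Contributions: A=134, C=188, D=211, E=176, F=211
Folded: B
Pot levels (distinct totals of non-folded players): 134, 176, 188, 211
Layer 1-134: 134 each from A, C, D, E, F = 134*5 = 670 chips; eligible A, C, D, E, F
Layer 135-176: 42 each from C, D, E, F = 42*4 = 168 chips; eligible C, D, E, F
Layer 177-188: 12 each from C, D, F = 12*3 = 36 chips; eligible C, D, F
Layer 189-211: 23 each from D, F = 23*2 = 46 chips; eligible D, F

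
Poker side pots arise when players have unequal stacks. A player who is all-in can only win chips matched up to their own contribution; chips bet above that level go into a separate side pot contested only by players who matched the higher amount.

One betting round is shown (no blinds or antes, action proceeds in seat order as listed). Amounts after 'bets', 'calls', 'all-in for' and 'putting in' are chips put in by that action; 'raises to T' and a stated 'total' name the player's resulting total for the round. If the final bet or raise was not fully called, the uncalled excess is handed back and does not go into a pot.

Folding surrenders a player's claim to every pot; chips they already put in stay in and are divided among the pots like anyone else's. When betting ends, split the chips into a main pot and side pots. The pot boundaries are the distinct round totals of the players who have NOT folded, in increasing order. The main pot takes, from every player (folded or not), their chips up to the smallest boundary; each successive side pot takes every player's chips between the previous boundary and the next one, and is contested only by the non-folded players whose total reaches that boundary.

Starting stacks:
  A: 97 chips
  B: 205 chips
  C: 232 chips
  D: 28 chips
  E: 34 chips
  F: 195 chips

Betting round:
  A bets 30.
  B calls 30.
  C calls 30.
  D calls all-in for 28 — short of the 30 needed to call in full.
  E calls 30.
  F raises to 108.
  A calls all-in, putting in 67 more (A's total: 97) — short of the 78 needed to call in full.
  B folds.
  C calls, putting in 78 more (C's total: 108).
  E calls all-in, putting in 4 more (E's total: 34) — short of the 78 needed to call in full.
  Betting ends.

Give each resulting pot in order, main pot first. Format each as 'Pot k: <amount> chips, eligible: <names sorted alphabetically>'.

Pot 1: 168 chips, eligible: A, C, D, E, F
Pot 2: 26 chips, eligible: A, C, E, F
Pot 3: 189 chips, eligible: A, C, F
Pot 4: 22 chips, eligible: C, F

Derivation:
Contributions: A=97, B=30, C=108, D=28, E=34, F=108
Folded: B
Pot levels (distinct totals of non-folded players): 28, 34, 97, 108
Layer 1-28: 28 each from A, B, C, D, E, F = 28*6 = 168 chips; eligible A, C, D, E, F
Layer 29-34: A 6 + B 2 + C 6 + E 6 + F 6 = 26 chips; eligible A, C, E, F
Layer 35-97: 63 each from A, C, F = 63*3 = 189 chips; eligible A, C, F
Layer 98-108: 11 each from C, F = 11*2 = 22 chips; eligible C, F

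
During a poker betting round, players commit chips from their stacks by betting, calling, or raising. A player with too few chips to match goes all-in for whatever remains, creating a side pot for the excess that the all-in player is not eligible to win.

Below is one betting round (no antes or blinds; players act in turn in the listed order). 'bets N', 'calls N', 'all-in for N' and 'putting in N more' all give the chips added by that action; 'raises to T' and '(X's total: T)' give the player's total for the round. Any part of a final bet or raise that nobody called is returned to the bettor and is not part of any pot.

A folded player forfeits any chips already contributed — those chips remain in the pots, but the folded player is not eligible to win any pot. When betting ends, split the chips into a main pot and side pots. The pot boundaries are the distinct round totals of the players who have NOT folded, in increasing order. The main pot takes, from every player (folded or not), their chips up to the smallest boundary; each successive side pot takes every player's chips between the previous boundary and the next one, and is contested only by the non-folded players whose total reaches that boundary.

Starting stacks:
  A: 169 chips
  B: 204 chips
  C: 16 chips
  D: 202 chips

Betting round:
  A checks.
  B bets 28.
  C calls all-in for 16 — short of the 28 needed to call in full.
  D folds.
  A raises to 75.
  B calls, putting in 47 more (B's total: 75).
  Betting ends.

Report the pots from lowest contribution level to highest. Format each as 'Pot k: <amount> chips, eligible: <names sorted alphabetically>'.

Contributions: A=75, B=75, C=16
Folded: D
Pot levels (distinct totals of non-folded players): 16, 75
Layer 1-16: 16 each from A, B, C = 16*3 = 48 chips; eligible A, B, C
Layer 17-75: 59 each from A, B = 59*2 = 118 chips; eligible A, B

Pot 1: 48 chips, eligible: A, B, C
Pot 2: 118 chips, eligible: A, B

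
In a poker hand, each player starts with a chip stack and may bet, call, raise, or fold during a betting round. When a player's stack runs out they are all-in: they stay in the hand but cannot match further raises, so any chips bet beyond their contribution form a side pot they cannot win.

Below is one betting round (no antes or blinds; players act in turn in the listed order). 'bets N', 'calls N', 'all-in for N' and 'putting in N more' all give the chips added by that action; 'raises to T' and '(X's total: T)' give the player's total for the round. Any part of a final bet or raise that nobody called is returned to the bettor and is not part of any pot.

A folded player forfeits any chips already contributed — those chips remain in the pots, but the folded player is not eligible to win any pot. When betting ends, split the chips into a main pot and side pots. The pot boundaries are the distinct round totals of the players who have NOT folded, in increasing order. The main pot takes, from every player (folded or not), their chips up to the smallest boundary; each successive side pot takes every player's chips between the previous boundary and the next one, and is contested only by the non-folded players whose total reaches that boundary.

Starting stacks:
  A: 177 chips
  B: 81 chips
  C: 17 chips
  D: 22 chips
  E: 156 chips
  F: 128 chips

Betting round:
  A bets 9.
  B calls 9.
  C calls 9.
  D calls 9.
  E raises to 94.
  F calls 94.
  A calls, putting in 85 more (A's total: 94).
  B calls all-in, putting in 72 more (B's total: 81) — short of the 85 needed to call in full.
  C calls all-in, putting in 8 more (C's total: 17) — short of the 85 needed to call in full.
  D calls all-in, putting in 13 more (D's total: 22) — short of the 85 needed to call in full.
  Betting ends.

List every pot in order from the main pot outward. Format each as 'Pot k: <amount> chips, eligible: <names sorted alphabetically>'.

Pot 1: 102 chips, eligible: A, B, C, D, E, F
Pot 2: 25 chips, eligible: A, B, D, E, F
Pot 3: 236 chips, eligible: A, B, E, F
Pot 4: 39 chips, eligible: A, E, F

Derivation:
Contributions: A=94, B=81, C=17, D=22, E=94, F=94
Pot levels (distinct totals of non-folded players): 17, 22, 81, 94
Layer 1-17: 17 each from A, B, C, D, E, F = 17*6 = 102 chips; eligible A, B, C, D, E, F
Layer 18-22: 5 each from A, B, D, E, F = 5*5 = 25 chips; eligible A, B, D, E, F
Layer 23-81: 59 each from A, B, E, F = 59*4 = 236 chips; eligible A, B, E, F
Layer 82-94: 13 each from A, E, F = 13*3 = 39 chips; eligible A, E, F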